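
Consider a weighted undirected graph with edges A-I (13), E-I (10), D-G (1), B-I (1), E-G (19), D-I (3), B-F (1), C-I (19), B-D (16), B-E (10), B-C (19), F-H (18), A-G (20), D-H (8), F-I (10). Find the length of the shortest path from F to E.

Comparing a few candidate routes:
F -> B -> E: 1 + 10 = 11
F -> B -> I -> D -> G -> E: 1 + 1 + 3 + 1 + 19 = 25
F -> B -> I -> E: 1 + 1 + 10 = 12
F -> I -> E: 10 + 10 = 20
F -> I -> B -> E: 10 + 1 + 10 = 21
Shortest: 11.

11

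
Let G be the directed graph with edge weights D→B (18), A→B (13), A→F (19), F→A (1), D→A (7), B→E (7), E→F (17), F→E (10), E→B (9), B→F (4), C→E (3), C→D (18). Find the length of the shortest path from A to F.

Routes from A to F:
A - B - F: 13 + 4 = 17
A - B - E - F: 13 + 7 + 17 = 37
A - F: 19
Best route has total 17.

17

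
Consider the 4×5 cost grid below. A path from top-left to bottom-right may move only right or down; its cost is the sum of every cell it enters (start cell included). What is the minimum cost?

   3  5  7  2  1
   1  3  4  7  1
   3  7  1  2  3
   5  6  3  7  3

20

Take r0c0 r1c0 r1c1 r1c2 r2c2 r2c3 r2c4 r3c4 for a total of 3 + 1 + 3 + 4 + 1 + 2 + 3 + 3 = 20.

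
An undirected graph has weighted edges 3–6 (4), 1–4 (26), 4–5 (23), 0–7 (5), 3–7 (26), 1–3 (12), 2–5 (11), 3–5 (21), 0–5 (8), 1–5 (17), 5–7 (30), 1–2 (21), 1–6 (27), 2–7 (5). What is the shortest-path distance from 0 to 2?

10

A few of the 0→2 routes:
0-7-5-2: 5 + 30 + 11 = 46
0-7-2: 5 + 5 = 10
0-5-2: 8 + 11 = 19
0-5-3-7-2: 8 + 21 + 26 + 5 = 60
0-5-7-2: 8 + 30 + 5 = 43
0-5-1-2: 8 + 17 + 21 = 46
The minimum is 10.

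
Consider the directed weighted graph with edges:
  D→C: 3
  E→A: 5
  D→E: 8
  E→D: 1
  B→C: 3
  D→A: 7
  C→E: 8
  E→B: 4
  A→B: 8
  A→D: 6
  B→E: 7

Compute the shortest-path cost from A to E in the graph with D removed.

Routes from A to E avoiding D:
A → B → E: 8 + 7 = 15
A → B → C → E: 8 + 3 + 8 = 19
Best route has total 15.

15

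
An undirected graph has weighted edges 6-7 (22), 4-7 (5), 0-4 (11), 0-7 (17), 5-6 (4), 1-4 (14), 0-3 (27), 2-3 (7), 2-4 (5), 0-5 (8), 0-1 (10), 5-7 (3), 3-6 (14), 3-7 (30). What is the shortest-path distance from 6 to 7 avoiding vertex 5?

A few of the 6→7 routes:
6 - 3 - 0 - 7: 14 + 27 + 17 = 58
6 - 3 - 2 - 4 - 7: 14 + 7 + 5 + 5 = 31
6 - 3 - 7: 14 + 30 = 44
6 - 3 - 0 - 4 - 7: 14 + 27 + 11 + 5 = 57
6 - 7: 22
6 - 3 - 2 - 4 - 0 - 7: 14 + 7 + 5 + 11 + 17 = 54
The minimum is 22.

22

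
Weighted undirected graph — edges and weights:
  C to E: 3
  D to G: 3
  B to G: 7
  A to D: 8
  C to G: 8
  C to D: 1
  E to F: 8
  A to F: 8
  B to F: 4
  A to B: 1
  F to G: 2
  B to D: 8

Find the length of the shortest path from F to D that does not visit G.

Candidate routes:
F -> B -> A -> D: 4 + 1 + 8 = 13
F -> E -> C -> D: 8 + 3 + 1 = 12
F -> A -> D: 8 + 8 = 16
F -> B -> D: 4 + 8 = 12
F -> A -> B -> D: 8 + 1 + 8 = 17
Best route has total 12.

12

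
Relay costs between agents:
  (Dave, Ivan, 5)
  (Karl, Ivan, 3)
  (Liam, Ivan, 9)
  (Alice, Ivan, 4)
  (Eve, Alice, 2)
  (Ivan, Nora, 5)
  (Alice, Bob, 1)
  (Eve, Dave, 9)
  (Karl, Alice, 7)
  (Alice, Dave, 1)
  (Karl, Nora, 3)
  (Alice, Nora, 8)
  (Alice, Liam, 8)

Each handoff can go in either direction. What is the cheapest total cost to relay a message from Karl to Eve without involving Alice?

Candidate routes:
Karl - Nora - Ivan - Dave - Eve: 3 + 5 + 5 + 9 = 22
Karl - Ivan - Dave - Eve: 3 + 5 + 9 = 17
Shortest: 17.

17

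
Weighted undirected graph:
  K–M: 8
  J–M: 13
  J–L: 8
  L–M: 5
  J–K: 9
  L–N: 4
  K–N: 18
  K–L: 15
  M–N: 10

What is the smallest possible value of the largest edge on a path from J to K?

Comparing a few candidate routes:
J - K: max(9) = 9
J - L - M - K: max(8, 5, 8) = 8
J - L - N - M - K: max(8, 4, 10, 8) = 10
Smallest bottleneck: 8.

8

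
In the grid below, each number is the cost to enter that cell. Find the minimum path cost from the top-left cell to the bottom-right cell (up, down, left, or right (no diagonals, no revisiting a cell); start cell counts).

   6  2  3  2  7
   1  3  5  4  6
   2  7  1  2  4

22

Path (0,0) (1,0) (1,1) (1,2) (2,2) (2,3) (2,4): 6 + 1 + 3 + 5 + 1 + 2 + 4 = 22.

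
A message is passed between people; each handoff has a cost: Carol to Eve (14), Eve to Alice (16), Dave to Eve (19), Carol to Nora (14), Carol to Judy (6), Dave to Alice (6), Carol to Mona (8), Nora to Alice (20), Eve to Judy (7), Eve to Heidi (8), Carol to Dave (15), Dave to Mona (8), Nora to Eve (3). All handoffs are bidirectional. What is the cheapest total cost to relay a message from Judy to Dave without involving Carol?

Paths from Judy to Dave avoiding Carol:
Judy - Eve - Alice - Dave: 7 + 16 + 6 = 29
Judy - Eve - Nora - Alice - Dave: 7 + 3 + 20 + 6 = 36
Judy - Eve - Dave: 7 + 19 = 26
The minimum is 26.

26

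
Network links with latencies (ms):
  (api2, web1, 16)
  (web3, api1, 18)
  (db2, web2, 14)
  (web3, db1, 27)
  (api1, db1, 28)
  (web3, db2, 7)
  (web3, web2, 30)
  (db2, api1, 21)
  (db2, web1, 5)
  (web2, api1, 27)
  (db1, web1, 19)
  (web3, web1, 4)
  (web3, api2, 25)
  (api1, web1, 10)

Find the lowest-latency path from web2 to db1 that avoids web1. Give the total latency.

A few of the web2→db1 routes:
web2→api1→db1: 27 + 28 = 55
web2→db2→web3→db1: 14 + 7 + 27 = 48
web2→web3→db1: 30 + 27 = 57
web2→db2→web3→api1→db1: 14 + 7 + 18 + 28 = 67
web2→db2→api1→db1: 14 + 21 + 28 = 63
web2→api1→web3→db1: 27 + 18 + 27 = 72
The minimum is 48 ms.

48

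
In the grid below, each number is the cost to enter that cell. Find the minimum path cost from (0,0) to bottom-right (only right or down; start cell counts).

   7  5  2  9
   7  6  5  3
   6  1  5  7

29

One optimal route is r0c0 -> r0c1 -> r0c2 -> r1c2 -> r1c3 -> r2c3.
Its cost is 7 + 5 + 2 + 5 + 3 + 7 = 29.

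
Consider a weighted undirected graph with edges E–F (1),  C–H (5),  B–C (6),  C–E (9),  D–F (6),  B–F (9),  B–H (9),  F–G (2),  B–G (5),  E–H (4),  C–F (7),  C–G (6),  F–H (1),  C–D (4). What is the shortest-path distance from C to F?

Checking several routes:
C → F: 7
C → H → E → F: 5 + 4 + 1 = 10
C → H → F: 5 + 1 = 6
C → G → F: 6 + 2 = 8
Shortest: 6.

6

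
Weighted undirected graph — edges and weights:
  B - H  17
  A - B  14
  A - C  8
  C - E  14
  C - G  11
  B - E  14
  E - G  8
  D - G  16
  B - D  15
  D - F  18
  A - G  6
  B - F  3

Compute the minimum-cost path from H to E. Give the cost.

31

Some routes from H to E:
H→B→D→G→E: 17 + 15 + 16 + 8 = 56
H→B→A→C→G→E: 17 + 14 + 8 + 11 + 8 = 58
H→B→E: 17 + 14 = 31
H→B→A→G→E: 17 + 14 + 6 + 8 = 45
H→B→A→C→E: 17 + 14 + 8 + 14 = 53
H→B→F→D→G→E: 17 + 3 + 18 + 16 + 8 = 62
Best route has total 31.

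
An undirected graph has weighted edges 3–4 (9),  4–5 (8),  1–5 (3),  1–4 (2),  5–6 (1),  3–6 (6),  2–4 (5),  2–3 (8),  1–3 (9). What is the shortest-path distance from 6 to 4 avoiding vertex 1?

Paths from 6 to 4 avoiding 1:
6→5→4: 1 + 8 = 9
6→3→4: 6 + 9 = 15
6→3→2→4: 6 + 8 + 5 = 19
Best route has total 9.

9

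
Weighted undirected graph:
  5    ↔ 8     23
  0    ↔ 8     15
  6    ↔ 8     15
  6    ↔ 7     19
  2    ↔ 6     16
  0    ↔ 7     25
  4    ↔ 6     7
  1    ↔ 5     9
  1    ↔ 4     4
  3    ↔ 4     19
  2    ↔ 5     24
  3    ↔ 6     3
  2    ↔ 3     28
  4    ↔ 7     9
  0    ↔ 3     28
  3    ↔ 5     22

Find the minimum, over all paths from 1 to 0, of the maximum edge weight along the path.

Checking several routes:
1-4-7-6-8-0: max(4, 9, 19, 15, 15) = 19
1-4-6-8-0: max(4, 7, 15, 15) = 15
1-5-3-6-8-0: max(9, 22, 3, 15, 15) = 22
1-4-3-6-8-0: max(4, 19, 3, 15, 15) = 19
The minimum achievable maximum is 15.

15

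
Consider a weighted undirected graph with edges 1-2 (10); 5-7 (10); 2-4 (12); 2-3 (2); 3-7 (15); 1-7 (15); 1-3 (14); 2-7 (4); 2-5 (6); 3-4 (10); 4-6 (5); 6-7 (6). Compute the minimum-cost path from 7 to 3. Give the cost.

A few of the 7→3 routes:
7-2-3: 4 + 2 = 6
7-6-4-3: 6 + 5 + 10 = 21
7-3: 15
7-5-2-3: 10 + 6 + 2 = 18
Shortest: 6.

6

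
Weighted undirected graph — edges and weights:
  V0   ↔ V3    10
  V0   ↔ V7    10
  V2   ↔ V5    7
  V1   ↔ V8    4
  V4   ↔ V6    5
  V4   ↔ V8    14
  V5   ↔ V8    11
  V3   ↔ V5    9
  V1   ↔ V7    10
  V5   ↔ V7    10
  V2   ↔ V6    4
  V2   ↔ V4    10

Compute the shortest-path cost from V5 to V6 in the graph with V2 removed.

30

Routes from V5 to V6 avoiding V2:
V5→V3→V0→V7→V1→V8→V4→V6: 9 + 10 + 10 + 10 + 4 + 14 + 5 = 62
V5→V8→V4→V6: 11 + 14 + 5 = 30
V5→V7→V1→V8→V4→V6: 10 + 10 + 4 + 14 + 5 = 43
Best route has total 30.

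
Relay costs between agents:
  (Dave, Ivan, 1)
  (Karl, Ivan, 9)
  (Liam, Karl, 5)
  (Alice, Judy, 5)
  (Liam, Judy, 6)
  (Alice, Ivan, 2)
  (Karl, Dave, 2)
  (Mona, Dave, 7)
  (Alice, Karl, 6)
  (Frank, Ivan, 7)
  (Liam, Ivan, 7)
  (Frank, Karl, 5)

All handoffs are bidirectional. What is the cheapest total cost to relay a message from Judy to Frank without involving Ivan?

16

Candidate routes:
Judy-Alice-Karl-Frank: 5 + 6 + 5 = 16
Judy-Liam-Karl-Frank: 6 + 5 + 5 = 16
The minimum is 16.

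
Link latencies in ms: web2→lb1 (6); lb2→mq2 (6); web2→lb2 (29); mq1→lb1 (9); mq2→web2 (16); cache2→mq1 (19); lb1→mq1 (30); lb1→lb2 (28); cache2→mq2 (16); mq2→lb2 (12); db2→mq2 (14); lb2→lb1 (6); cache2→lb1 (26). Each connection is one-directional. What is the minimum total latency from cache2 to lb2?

Some routes from cache2 to lb2:
cache2 -> mq2 -> lb2: 16 + 12 = 28
cache2 -> mq1 -> lb1 -> lb2: 19 + 9 + 28 = 56
cache2 -> mq2 -> web2 -> lb2: 16 + 16 + 29 = 61
cache2 -> lb1 -> lb2: 26 + 28 = 54
Best route has total 28 ms.

28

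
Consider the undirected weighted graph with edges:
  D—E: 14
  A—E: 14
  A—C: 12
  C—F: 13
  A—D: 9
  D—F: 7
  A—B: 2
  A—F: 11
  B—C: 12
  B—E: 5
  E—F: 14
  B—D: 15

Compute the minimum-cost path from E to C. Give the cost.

17

A few of the E→C routes:
E → B → C: 5 + 12 = 17
E → B → A → C: 5 + 2 + 12 = 19
E → B → A → F → C: 5 + 2 + 11 + 13 = 31
E → A → B → C: 14 + 2 + 12 = 28
E → A → C: 14 + 12 = 26
E → F → C: 14 + 13 = 27
Best route has total 17.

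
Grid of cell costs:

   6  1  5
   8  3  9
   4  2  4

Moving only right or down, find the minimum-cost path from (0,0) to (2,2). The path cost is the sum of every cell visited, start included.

Path r0c0 → r0c1 → r1c1 → r2c1 → r2c2: 6 + 1 + 3 + 2 + 4 = 16.
For comparison, the top-then-right route costs 25.

16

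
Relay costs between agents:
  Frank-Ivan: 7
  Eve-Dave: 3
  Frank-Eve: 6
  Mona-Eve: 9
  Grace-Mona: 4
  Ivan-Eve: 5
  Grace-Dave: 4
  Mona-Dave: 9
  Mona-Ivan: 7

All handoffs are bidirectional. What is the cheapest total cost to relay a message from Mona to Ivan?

7

A few of the Mona→Ivan routes:
Mona-Eve-Ivan: 9 + 5 = 14
Mona-Grace-Dave-Eve-Ivan: 4 + 4 + 3 + 5 = 16
Mona-Ivan: 7
The minimum is 7.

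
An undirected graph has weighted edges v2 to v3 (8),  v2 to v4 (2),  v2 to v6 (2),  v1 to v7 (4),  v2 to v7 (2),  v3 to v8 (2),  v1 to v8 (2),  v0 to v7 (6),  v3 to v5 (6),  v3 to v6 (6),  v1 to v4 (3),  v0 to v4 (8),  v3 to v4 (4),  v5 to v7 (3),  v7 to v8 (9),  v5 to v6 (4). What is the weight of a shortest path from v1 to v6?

7

A few of the v1→v6 routes:
v1 → v8 → v3 → v6: 2 + 2 + 6 = 10
v1 → v4 → v2 → v6: 3 + 2 + 2 = 7
v1 → v7 → v2 → v6: 4 + 2 + 2 = 8
Best route has total 7.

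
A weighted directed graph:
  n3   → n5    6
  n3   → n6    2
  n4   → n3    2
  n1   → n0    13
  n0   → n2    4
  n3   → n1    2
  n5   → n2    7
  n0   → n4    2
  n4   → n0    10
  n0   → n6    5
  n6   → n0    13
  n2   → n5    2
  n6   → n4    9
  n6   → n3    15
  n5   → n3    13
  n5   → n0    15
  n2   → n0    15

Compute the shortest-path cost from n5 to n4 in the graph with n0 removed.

24

Routes from n5 to n4 avoiding n0:
n5 → n3 → n6 → n4: 13 + 2 + 9 = 24
Shortest: 24.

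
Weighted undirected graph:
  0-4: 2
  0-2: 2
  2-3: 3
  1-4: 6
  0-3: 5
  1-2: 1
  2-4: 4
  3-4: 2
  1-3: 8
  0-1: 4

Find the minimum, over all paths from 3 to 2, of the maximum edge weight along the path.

Comparing a few candidate routes:
3 - 2: max(3) = 3
3 - 4 - 0 - 2: max(2, 2, 2) = 2
3 - 4 - 0 - 1 - 2: max(2, 2, 4, 1) = 4
3 - 4 - 2: max(2, 4) = 4
The minimum achievable maximum is 2.

2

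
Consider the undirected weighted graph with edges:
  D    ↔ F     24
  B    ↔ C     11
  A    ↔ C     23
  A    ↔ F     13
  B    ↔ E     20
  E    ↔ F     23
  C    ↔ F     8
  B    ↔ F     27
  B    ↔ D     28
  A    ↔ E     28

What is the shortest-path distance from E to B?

Comparing a few candidate routes:
E-B: 20
E-F-C-B: 23 + 8 + 11 = 42
E-F-B: 23 + 27 = 50
The minimum is 20.

20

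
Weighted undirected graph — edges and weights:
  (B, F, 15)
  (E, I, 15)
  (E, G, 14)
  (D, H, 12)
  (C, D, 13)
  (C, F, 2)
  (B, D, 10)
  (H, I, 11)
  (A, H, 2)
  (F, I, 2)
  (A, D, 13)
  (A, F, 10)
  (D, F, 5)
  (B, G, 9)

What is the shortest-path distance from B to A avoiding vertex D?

25

Paths from B to A avoiding D:
B - G - E - I - F - A: 9 + 14 + 15 + 2 + 10 = 50
B - F - A: 15 + 10 = 25
B - G - E - I - H - A: 9 + 14 + 15 + 11 + 2 = 51
B - F - I - H - A: 15 + 2 + 11 + 2 = 30
The minimum is 25.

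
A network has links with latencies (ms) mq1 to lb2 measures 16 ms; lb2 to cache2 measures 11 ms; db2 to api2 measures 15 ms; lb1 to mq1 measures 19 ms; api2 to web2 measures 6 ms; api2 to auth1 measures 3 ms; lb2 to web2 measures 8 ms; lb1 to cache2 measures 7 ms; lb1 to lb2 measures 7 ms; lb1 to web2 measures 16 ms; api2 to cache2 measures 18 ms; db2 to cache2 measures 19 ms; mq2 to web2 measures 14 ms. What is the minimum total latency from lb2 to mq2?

22

Some routes from lb2 to mq2:
lb2 - cache2 - lb1 - web2 - mq2: 11 + 7 + 16 + 14 = 48
lb2 - cache2 - api2 - web2 - mq2: 11 + 18 + 6 + 14 = 49
lb2 - web2 - mq2: 8 + 14 = 22
lb2 - lb1 - web2 - mq2: 7 + 16 + 14 = 37
Shortest: 22 ms.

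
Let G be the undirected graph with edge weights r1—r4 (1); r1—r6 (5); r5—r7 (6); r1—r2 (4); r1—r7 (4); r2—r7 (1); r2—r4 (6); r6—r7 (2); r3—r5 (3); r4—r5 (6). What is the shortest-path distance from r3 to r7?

9

Some routes from r3 to r7:
r3 - r5 - r7: 3 + 6 = 9
r3 - r5 - r4 - r1 - r7: 3 + 6 + 1 + 4 = 14
r3 - r5 - r4 - r1 - r2 - r7: 3 + 6 + 1 + 4 + 1 = 15
Best route has total 9.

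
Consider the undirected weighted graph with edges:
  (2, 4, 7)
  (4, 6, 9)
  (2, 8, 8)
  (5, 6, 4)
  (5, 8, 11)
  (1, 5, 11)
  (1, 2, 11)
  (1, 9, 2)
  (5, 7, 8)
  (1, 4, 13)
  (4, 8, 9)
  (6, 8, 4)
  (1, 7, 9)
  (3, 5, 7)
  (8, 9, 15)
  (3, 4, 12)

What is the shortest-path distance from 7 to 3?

A few of the 7→3 routes:
7 - 5 - 6 - 4 - 3: 8 + 4 + 9 + 12 = 33
7 - 1 - 5 - 3: 9 + 11 + 7 = 27
7 - 5 - 3: 8 + 7 = 15
Best route has total 15.

15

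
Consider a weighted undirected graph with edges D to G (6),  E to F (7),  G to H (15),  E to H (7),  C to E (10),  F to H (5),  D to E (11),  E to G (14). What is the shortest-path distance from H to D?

Checking several routes:
H -> E -> D: 7 + 11 = 18
H -> F -> E -> D: 5 + 7 + 11 = 23
H -> G -> D: 15 + 6 = 21
Best route has total 18.

18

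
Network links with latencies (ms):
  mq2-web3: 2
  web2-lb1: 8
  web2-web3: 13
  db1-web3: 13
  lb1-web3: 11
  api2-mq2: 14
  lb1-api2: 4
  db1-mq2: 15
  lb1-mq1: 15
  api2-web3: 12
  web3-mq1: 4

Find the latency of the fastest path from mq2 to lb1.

13

Some routes from mq2 to lb1:
mq2-web3-api2-lb1: 2 + 12 + 4 = 18
mq2-web3-lb1: 2 + 11 = 13
mq2-api2-lb1: 14 + 4 = 18
Shortest: 13 ms.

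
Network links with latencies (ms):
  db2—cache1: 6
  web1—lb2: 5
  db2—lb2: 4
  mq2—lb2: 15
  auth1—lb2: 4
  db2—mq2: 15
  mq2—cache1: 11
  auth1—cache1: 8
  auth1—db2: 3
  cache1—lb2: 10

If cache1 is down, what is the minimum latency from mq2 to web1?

Paths from mq2 to web1 avoiding cache1:
mq2 - db2 - auth1 - lb2 - web1: 15 + 3 + 4 + 5 = 27
mq2 - db2 - lb2 - web1: 15 + 4 + 5 = 24
mq2 - lb2 - web1: 15 + 5 = 20
Shortest: 20 ms.

20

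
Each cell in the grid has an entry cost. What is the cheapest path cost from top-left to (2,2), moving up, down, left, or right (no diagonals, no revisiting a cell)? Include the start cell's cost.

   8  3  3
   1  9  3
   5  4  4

21

One optimal route is [0,0] -> [0,1] -> [0,2] -> [1,2] -> [2,2].
Its cost is 8 + 3 + 3 + 3 + 4 = 21.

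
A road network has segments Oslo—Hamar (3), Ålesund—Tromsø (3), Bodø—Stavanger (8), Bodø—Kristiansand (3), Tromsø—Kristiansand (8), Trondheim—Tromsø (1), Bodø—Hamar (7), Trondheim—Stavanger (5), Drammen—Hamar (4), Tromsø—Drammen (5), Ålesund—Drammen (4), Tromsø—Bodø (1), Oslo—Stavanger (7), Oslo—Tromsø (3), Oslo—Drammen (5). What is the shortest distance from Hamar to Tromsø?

6

Checking several routes:
Hamar→Oslo→Drammen→Tromsø: 3 + 5 + 5 = 13
Hamar→Drammen→Tromsø: 4 + 5 = 9
Hamar→Bodø→Tromsø: 7 + 1 = 8
Hamar→Drammen→Ålesund→Tromsø: 4 + 4 + 3 = 11
Hamar→Oslo→Tromsø: 3 + 3 = 6
Hamar→Drammen→Oslo→Tromsø: 4 + 5 + 3 = 12
Shortest: 6 mi.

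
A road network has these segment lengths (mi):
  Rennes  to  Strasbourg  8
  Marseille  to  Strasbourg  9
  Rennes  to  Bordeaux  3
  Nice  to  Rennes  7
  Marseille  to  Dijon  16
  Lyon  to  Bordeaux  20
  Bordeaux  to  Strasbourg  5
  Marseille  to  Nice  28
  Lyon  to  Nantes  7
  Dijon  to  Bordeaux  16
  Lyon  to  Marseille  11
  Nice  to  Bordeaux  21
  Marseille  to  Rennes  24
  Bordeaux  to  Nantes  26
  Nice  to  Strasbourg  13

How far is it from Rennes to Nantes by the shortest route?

29

Some routes from Rennes to Nantes:
Rennes-Strasbourg-Bordeaux-Nantes: 8 + 5 + 26 = 39
Rennes-Strasbourg-Marseille-Lyon-Nantes: 8 + 9 + 11 + 7 = 35
Rennes-Bordeaux-Nantes: 3 + 26 = 29
Rennes-Bordeaux-Lyon-Nantes: 3 + 20 + 7 = 30
Rennes-Bordeaux-Strasbourg-Marseille-Lyon-Nantes: 3 + 5 + 9 + 11 + 7 = 35
Shortest: 29 mi.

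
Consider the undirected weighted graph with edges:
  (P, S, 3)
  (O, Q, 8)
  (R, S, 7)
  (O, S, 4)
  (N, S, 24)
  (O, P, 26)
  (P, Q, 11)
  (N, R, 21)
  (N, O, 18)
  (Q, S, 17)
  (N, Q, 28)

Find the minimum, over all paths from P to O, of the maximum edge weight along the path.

Comparing a few candidate routes:
P → S → Q → O: max(3, 17, 8) = 17
P → S → O: max(3, 4) = 4
P → Q → O: max(11, 8) = 11
P → Q → S → R → N → O: max(11, 17, 7, 21, 18) = 21
P → Q → S → O: max(11, 17, 4) = 17
Smallest bottleneck: 4.

4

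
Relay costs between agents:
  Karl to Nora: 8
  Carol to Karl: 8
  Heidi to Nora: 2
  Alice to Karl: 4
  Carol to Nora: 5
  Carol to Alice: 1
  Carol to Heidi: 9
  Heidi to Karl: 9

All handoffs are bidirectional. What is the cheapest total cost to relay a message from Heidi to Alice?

Comparing a few candidate routes:
Heidi→Karl→Carol→Alice: 9 + 8 + 1 = 18
Heidi→Nora→Karl→Carol→Alice: 2 + 8 + 8 + 1 = 19
Heidi→Nora→Carol→Alice: 2 + 5 + 1 = 8
Heidi→Carol→Alice: 9 + 1 = 10
Heidi→Karl→Alice: 9 + 4 = 13
Heidi→Nora→Karl→Alice: 2 + 8 + 4 = 14
Shortest: 8.

8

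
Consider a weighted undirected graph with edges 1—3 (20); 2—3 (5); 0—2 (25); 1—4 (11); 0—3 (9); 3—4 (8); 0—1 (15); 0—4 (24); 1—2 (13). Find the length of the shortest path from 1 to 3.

18

Some routes from 1 to 3:
1 - 2 - 3: 13 + 5 = 18
1 - 0 - 3: 15 + 9 = 24
1 - 3: 20
1 - 4 - 3: 11 + 8 = 19
The minimum is 18.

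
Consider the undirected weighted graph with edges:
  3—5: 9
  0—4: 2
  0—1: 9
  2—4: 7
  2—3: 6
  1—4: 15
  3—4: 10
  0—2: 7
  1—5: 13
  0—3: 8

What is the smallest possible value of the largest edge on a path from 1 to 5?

9

A few of the 1→5 routes:
1 → 0 → 4 → 2 → 3 → 5: max(9, 2, 7, 6, 9) = 9
1 → 0 → 2 → 4 → 3 → 5: max(9, 7, 7, 10, 9) = 10
1 → 0 → 3 → 5: max(9, 8, 9) = 9
1 → 0 → 4 → 3 → 5: max(9, 2, 10, 9) = 10
1 → 0 → 2 → 3 → 5: max(9, 7, 6, 9) = 9
The minimum achievable maximum is 9.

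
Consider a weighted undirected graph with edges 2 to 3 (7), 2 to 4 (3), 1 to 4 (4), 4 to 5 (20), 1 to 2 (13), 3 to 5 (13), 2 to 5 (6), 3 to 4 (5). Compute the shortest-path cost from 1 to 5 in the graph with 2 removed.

22

Routes from 1 to 5 avoiding 2:
1 -> 4 -> 5: 4 + 20 = 24
1 -> 4 -> 3 -> 5: 4 + 5 + 13 = 22
The minimum is 22.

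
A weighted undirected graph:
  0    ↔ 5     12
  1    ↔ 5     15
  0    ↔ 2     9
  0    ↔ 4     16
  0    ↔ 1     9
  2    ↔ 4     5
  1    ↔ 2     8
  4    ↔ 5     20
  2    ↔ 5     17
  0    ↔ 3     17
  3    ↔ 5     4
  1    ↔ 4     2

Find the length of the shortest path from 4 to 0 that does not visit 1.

A few of the 4→0 routes:
4-5-0: 20 + 12 = 32
4-5-3-0: 20 + 4 + 17 = 41
4-2-5-0: 5 + 17 + 12 = 34
4-0: 16
4-2-0: 5 + 9 = 14
4-2-5-3-0: 5 + 17 + 4 + 17 = 43
Shortest: 14.

14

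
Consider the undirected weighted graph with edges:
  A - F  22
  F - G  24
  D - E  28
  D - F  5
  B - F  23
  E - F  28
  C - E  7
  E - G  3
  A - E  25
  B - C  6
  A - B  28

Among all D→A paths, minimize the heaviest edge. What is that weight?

22

Checking several routes:
D - F - A: max(5, 22) = 22
D - E - F - B - A: max(28, 28, 23, 28) = 28
D - E - F - A: max(28, 28, 22) = 28
D - F - G - E - A: max(5, 24, 3, 25) = 25
D - F - B - C - E - A: max(5, 23, 6, 7, 25) = 25
Smallest bottleneck: 22.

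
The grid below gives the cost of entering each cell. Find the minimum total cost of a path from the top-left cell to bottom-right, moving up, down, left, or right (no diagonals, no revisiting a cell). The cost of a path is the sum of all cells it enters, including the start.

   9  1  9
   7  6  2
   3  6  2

Path (0,0) (0,1) (1,1) (1,2) (2,2): 9 + 1 + 6 + 2 + 2 = 20.

20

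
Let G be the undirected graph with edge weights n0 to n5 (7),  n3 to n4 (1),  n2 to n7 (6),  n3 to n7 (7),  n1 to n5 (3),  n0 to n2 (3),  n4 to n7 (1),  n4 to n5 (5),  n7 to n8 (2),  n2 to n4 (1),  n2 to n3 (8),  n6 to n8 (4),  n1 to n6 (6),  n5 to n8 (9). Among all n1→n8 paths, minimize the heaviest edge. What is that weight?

Comparing a few candidate routes:
n1 -> n5 -> n0 -> n2 -> n7 -> n8: max(3, 7, 3, 6, 2) = 7
n1 -> n5 -> n0 -> n2 -> n4 -> n3 -> n7 -> n8: max(3, 7, 3, 1, 1, 7, 2) = 7
n1 -> n6 -> n8: max(6, 4) = 6
n1 -> n5 -> n4 -> n7 -> n8: max(3, 5, 1, 2) = 5
n1 -> n5 -> n0 -> n2 -> n4 -> n7 -> n8: max(3, 7, 3, 1, 1, 2) = 7
n1 -> n5 -> n4 -> n2 -> n7 -> n8: max(3, 5, 1, 6, 2) = 6
Best route has worst link 5.

5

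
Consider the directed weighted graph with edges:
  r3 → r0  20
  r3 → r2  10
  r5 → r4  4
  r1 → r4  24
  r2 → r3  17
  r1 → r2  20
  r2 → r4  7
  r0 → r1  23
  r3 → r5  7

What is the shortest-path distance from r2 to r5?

24

Paths from r2 to r5:
r2→r3→r5: 17 + 7 = 24
Shortest: 24.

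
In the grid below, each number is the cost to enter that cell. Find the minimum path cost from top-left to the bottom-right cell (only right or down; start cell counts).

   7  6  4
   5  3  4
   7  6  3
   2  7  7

29

Take [0,0] [1,0] [1,1] [1,2] [2,2] [3,2] for a total of 7 + 5 + 3 + 4 + 3 + 7 = 29.
For comparison, the top-then-right route costs 31.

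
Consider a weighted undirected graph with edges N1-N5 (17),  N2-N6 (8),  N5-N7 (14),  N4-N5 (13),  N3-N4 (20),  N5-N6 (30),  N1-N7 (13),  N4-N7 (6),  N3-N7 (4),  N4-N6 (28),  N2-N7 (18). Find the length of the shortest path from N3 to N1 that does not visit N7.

Candidate routes:
N3-N4-N6-N5-N1: 20 + 28 + 30 + 17 = 95
N3-N4-N5-N1: 20 + 13 + 17 = 50
Best route has total 50.

50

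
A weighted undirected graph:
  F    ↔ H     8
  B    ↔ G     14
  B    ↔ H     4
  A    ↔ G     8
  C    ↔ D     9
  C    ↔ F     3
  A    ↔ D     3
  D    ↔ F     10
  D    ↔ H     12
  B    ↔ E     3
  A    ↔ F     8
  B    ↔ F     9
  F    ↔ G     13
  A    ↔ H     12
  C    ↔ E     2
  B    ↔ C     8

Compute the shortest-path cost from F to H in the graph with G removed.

A few of the F→H routes:
F → B → H: 9 + 4 = 13
F → D → H: 10 + 12 = 22
F → C → B → H: 3 + 8 + 4 = 15
F → C → E → B → H: 3 + 2 + 3 + 4 = 12
F → A → H: 8 + 12 = 20
F → H: 8
Shortest: 8.

8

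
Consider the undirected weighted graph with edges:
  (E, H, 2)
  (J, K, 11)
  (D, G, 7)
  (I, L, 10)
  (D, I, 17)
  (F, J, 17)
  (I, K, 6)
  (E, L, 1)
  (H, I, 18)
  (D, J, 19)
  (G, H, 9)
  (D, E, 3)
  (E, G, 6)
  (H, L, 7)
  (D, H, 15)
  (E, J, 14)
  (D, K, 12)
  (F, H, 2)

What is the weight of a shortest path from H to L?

Comparing a few candidate routes:
H - G - D - E - L: 9 + 7 + 3 + 1 = 20
H - E - L: 2 + 1 = 3
H - G - E - L: 9 + 6 + 1 = 16
H - L: 7
H - D - E - L: 15 + 3 + 1 = 19
The minimum is 3.

3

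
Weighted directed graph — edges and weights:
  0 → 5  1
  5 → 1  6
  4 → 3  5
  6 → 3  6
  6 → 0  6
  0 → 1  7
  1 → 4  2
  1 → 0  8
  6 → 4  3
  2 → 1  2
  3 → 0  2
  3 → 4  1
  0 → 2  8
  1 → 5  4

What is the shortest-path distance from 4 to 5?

8

Paths from 4 to 5:
4 -> 3 -> 0 -> 1 -> 5: 5 + 2 + 7 + 4 = 18
4 -> 3 -> 0 -> 2 -> 1 -> 5: 5 + 2 + 8 + 2 + 4 = 21
4 -> 3 -> 0 -> 5: 5 + 2 + 1 = 8
Shortest: 8.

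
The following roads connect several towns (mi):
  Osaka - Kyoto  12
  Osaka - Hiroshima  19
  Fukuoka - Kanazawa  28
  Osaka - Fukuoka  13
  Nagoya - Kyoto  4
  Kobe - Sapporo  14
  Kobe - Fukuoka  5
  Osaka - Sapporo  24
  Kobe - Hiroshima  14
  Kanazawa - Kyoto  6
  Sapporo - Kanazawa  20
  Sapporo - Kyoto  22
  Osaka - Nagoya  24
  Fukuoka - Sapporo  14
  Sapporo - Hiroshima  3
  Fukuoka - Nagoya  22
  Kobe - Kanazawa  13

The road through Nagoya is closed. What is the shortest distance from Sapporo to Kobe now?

14

Some routes from Sapporo to Kobe avoiding Nagoya:
Sapporo→Hiroshima→Kobe: 3 + 14 = 17
Sapporo→Fukuoka→Kobe: 14 + 5 = 19
Sapporo→Kobe: 14
Best route has total 14 mi.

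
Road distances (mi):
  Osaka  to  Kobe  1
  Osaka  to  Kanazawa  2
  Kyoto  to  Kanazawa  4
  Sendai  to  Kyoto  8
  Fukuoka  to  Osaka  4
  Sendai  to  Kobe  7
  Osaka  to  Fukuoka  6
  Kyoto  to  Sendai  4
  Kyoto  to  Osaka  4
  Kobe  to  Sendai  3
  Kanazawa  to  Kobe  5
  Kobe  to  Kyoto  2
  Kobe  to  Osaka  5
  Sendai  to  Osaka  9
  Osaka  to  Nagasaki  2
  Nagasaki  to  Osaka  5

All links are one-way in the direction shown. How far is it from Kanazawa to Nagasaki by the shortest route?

12

Routes from Kanazawa to Nagasaki:
Kanazawa -> Kobe -> Sendai -> Osaka -> Nagasaki: 5 + 3 + 9 + 2 = 19
Kanazawa -> Kobe -> Osaka -> Nagasaki: 5 + 5 + 2 = 12
Kanazawa -> Kobe -> Kyoto -> Osaka -> Nagasaki: 5 + 2 + 4 + 2 = 13
Kanazawa -> Kobe -> Sendai -> Kyoto -> Osaka -> Nagasaki: 5 + 3 + 8 + 4 + 2 = 22
Kanazawa -> Kobe -> Kyoto -> Sendai -> Osaka -> Nagasaki: 5 + 2 + 4 + 9 + 2 = 22
Best route has total 12 mi.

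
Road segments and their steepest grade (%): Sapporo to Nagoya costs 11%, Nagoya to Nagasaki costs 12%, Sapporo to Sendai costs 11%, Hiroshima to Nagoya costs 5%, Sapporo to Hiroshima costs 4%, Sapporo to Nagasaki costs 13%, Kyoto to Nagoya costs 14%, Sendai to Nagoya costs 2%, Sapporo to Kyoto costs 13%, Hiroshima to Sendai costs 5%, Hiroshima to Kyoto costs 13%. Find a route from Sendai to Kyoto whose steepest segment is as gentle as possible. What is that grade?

Some routes from Sendai to Kyoto:
Sendai-Hiroshima-Nagoya-Nagasaki-Sapporo-Kyoto: max(5, 5, 12, 13, 13) = 13
Sendai-Hiroshima-Kyoto: max(5, 13) = 13
Sendai-Nagoya-Nagasaki-Sapporo-Hiroshima-Kyoto: max(2, 12, 13, 4, 13) = 13
Sendai-Nagoya-Nagasaki-Sapporo-Kyoto: max(2, 12, 13, 13) = 13
Sendai-Hiroshima-Sapporo-Kyoto: max(5, 4, 13) = 13
Sendai-Hiroshima-Nagoya-Sapporo-Kyoto: max(5, 5, 11, 13) = 13
The minimum achievable maximum is 13%.

13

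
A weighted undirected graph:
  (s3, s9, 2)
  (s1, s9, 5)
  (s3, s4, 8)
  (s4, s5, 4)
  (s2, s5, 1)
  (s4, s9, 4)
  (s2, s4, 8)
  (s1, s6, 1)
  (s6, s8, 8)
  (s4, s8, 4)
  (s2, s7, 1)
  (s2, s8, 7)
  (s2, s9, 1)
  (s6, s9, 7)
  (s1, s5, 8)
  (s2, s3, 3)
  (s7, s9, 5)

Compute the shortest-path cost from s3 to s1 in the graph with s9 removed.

Comparing a few candidate routes:
s3→s2→s8→s6→s1: 3 + 7 + 8 + 1 = 19
s3→s4→s5→s1: 8 + 4 + 8 = 20
s3→s2→s5→s1: 3 + 1 + 8 = 12
The minimum is 12.

12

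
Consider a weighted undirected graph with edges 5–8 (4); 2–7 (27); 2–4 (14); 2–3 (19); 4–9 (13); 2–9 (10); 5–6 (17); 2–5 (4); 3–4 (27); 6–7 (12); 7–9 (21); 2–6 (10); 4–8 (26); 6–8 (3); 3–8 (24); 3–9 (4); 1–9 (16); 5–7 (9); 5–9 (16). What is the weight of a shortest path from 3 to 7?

Comparing a few candidate routes:
3→9→5→7: 4 + 16 + 9 = 29
3→9→7: 4 + 21 = 25
3→9→2→5→7: 4 + 10 + 4 + 9 = 27
The minimum is 25.

25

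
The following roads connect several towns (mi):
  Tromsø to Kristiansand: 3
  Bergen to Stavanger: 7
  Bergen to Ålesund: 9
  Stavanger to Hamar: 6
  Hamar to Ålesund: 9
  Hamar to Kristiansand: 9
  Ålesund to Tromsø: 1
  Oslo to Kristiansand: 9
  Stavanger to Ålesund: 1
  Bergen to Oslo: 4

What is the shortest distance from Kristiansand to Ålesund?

4

Checking several routes:
Kristiansand → Tromsø → Ålesund: 3 + 1 = 4
Kristiansand → Hamar → Ålesund: 9 + 9 = 18
Kristiansand → Oslo → Bergen → Ålesund: 9 + 4 + 9 = 22
Kristiansand → Hamar → Stavanger → Ålesund: 9 + 6 + 1 = 16
Kristiansand → Oslo → Bergen → Stavanger → Ålesund: 9 + 4 + 7 + 1 = 21
Best route has total 4 mi.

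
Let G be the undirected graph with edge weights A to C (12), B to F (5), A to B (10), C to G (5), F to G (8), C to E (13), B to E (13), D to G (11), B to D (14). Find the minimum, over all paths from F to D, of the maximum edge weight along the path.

11

Comparing a few candidate routes:
F→G→C→A→B→D: max(8, 5, 12, 10, 14) = 14
F→B→A→C→G→D: max(5, 10, 12, 5, 11) = 12
F→G→D: max(8, 11) = 11
F→B→E→C→G→D: max(5, 13, 13, 5, 11) = 13
The minimum achievable maximum is 11.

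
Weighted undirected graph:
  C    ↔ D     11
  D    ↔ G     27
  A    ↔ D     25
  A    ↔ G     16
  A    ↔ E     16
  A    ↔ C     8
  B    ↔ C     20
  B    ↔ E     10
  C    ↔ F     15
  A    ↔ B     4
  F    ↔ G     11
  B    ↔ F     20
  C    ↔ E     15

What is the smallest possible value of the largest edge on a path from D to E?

Checking several routes:
D-C-E: max(11, 15) = 15
D-C-A-E: max(11, 8, 16) = 16
D-C-A-B-E: max(11, 8, 4, 10) = 11
D-C-F-G-A-B-E: max(11, 15, 11, 16, 4, 10) = 16
Smallest bottleneck: 11.

11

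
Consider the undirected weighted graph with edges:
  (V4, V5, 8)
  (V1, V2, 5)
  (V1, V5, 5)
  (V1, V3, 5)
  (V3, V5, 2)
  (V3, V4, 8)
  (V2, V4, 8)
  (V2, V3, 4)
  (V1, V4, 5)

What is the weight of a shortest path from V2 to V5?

6

Checking several routes:
V2 → V1 → V3 → V5: 5 + 5 + 2 = 12
V2 → V3 → V1 → V5: 4 + 5 + 5 = 14
V2 → V1 → V5: 5 + 5 = 10
V2 → V3 → V5: 4 + 2 = 6
V2 → V4 → V5: 8 + 8 = 16
The minimum is 6.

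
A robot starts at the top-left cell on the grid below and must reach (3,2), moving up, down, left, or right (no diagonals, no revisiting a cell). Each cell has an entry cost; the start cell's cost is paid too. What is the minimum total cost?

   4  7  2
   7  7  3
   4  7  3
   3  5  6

25

Path (0,0) (0,1) (0,2) (1,2) (2,2) (3,2): 4 + 7 + 2 + 3 + 3 + 6 = 25.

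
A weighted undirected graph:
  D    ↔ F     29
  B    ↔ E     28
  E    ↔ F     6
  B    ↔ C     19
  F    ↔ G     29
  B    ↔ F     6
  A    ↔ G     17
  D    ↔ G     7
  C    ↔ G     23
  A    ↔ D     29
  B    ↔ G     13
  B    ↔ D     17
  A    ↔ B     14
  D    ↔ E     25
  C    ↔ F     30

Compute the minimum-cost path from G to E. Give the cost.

25

Checking several routes:
G→D→E: 7 + 25 = 32
G→F→E: 29 + 6 = 35
G→D→B→F→E: 7 + 17 + 6 + 6 = 36
G→B→F→E: 13 + 6 + 6 = 25
The minimum is 25.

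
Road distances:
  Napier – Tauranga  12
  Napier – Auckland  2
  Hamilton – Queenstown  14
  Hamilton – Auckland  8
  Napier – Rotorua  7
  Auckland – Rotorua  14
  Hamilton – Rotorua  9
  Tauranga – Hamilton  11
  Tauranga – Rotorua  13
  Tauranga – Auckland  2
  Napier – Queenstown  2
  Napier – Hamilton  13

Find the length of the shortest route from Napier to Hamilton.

10

Some routes from Napier to Hamilton:
Napier→Rotorua→Hamilton: 7 + 9 = 16
Napier→Auckland→Tauranga→Hamilton: 2 + 2 + 11 = 15
Napier→Queenstown→Hamilton: 2 + 14 = 16
Napier→Hamilton: 13
Napier→Auckland→Hamilton: 2 + 8 = 10
Shortest: 10.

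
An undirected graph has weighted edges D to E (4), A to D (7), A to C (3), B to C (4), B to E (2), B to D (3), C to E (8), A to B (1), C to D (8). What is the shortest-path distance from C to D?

Comparing a few candidate routes:
C - D: 8
C - B - D: 4 + 3 = 7
C - A - D: 3 + 7 = 10
C - A - B - E - D: 3 + 1 + 2 + 4 = 10
C - A - B - D: 3 + 1 + 3 = 7
The minimum is 7.

7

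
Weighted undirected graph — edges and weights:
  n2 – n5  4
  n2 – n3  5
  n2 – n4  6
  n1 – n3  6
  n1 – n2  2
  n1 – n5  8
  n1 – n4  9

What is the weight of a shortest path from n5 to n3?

9

Comparing a few candidate routes:
n5→n2→n1→n3: 4 + 2 + 6 = 12
n5→n2→n3: 4 + 5 = 9
n5→n1→n3: 8 + 6 = 14
Best route has total 9.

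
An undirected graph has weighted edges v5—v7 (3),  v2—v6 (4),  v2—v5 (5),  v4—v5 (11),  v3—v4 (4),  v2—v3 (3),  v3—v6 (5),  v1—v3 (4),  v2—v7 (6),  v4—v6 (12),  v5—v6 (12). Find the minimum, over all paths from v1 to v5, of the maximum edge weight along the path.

Some routes from v1 to v5:
v1 → v3 → v2 → v5: max(4, 3, 5) = 5
v1 → v3 → v6 → v2 → v7 → v5: max(4, 5, 4, 6, 3) = 6
v1 → v3 → v6 → v2 → v5: max(4, 5, 4, 5) = 5
v1 → v3 → v2 → v7 → v5: max(4, 3, 6, 3) = 6
v1 → v3 → v4 → v5: max(4, 4, 11) = 11
Best route has worst link 5.

5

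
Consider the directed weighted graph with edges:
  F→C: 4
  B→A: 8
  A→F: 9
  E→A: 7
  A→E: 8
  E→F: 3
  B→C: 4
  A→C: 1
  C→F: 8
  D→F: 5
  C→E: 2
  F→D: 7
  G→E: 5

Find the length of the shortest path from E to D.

10

Candidate routes:
E → A → C → F → D: 7 + 1 + 8 + 7 = 23
E → F → D: 3 + 7 = 10
E → A → F → D: 7 + 9 + 7 = 23
Best route has total 10.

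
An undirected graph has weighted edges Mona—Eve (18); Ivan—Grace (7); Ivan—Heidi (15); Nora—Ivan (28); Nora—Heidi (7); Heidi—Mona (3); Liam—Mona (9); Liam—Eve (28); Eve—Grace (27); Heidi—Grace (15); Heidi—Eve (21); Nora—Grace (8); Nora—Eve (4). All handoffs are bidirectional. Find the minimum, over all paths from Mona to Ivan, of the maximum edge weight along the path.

Checking several routes:
Mona→Heidi→Ivan: max(3, 15) = 15
Mona→Heidi→Grace→Ivan: max(3, 15, 7) = 15
Mona→Heidi→Nora→Grace→Ivan: max(3, 7, 8, 7) = 8
Best route has worst link 8.

8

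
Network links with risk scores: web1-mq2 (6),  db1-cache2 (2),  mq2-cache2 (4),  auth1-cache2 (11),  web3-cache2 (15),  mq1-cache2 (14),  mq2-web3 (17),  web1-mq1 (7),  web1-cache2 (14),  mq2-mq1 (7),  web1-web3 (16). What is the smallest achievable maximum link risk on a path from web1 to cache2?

6

Some routes from web1 to cache2:
web1-web3-cache2: max(16, 15) = 16
web1-mq2-cache2: max(6, 4) = 6
web1-mq2-mq1-cache2: max(6, 7, 14) = 14
web1-mq1-cache2: max(7, 14) = 14
web1-cache2: max(14) = 14
web1-mq1-mq2-cache2: max(7, 7, 4) = 7
The minimum achievable maximum is 6.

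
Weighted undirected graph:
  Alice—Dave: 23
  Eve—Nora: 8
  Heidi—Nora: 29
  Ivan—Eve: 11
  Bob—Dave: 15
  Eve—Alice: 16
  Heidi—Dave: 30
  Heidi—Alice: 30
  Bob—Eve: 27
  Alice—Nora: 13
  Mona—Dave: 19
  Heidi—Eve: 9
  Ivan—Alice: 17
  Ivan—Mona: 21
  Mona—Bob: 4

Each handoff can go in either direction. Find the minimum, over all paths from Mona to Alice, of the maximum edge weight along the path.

Some routes from Mona to Alice:
Mona-Dave-Alice: max(19, 23) = 23
Mona-Ivan-Alice: max(21, 17) = 21
Mona-Ivan-Eve-Alice: max(21, 11, 16) = 21
Mona-Ivan-Eve-Bob-Dave-Alice: max(21, 11, 27, 15, 23) = 27
Mona-Ivan-Eve-Nora-Alice: max(21, 11, 8, 13) = 21
Mona-Bob-Dave-Alice: max(4, 15, 23) = 23
The minimum achievable maximum is 21.

21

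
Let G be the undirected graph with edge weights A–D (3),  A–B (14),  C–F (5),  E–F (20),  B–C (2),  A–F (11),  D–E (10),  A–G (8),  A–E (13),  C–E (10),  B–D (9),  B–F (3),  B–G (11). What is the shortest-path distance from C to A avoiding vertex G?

A few of the C→A routes:
C-F-A: 5 + 11 = 16
C-B-D-A: 2 + 9 + 3 = 14
C-B-F-A: 2 + 3 + 11 = 16
Shortest: 14.

14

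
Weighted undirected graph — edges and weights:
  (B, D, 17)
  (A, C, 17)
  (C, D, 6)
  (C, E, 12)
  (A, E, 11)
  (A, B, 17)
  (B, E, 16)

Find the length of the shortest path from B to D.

Checking several routes:
B → E → C → D: 16 + 12 + 6 = 34
B → D: 17
B → A → C → D: 17 + 17 + 6 = 40
Best route has total 17.

17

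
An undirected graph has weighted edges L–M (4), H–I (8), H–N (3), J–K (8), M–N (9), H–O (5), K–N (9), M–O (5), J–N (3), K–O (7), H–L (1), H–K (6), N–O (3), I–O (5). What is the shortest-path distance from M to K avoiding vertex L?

Some routes from M to K avoiding L:
M → O → H → K: 5 + 5 + 6 = 16
M → O → N → K: 5 + 3 + 9 = 17
M → O → N → H → K: 5 + 3 + 3 + 6 = 17
M → N → K: 9 + 9 = 18
M → O → K: 5 + 7 = 12
M → N → H → K: 9 + 3 + 6 = 18
Best route has total 12.

12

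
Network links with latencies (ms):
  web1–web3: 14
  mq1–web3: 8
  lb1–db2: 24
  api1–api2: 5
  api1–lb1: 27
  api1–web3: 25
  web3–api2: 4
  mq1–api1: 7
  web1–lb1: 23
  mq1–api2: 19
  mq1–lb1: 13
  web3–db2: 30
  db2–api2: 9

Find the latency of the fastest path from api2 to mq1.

A few of the api2→mq1 routes:
api2 - web3 - mq1: 4 + 8 = 12
api2 - web3 - api1 - mq1: 4 + 25 + 7 = 36
api2 - api1 - web3 - mq1: 5 + 25 + 8 = 38
api2 - api1 - mq1: 5 + 7 = 12
api2 - mq1: 19
Best route has total 12 ms.

12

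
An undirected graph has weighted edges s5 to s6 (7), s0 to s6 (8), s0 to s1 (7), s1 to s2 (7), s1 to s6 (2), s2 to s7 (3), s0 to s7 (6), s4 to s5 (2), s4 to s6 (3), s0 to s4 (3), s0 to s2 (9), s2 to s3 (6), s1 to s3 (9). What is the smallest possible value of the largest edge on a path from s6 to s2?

6

A few of the s6→s2 routes:
s6→s5→s4→s0→s7→s2: max(7, 2, 3, 6, 3) = 7
s6→s1→s2: max(2, 7) = 7
s6→s1→s0→s7→s2: max(2, 7, 6, 3) = 7
s6→s4→s0→s1→s2: max(3, 3, 7, 7) = 7
s6→s4→s0→s7→s2: max(3, 3, 6, 3) = 6
Smallest bottleneck: 6.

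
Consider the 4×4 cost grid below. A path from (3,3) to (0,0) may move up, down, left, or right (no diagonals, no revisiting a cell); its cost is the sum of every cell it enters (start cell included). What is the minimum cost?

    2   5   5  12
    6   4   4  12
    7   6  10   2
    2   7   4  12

39

Cheapest: [3,3] → [2,3] → [2,2] → [1,2] → [1,1] → [0,1] → [0,0]
  12 + 2 + 10 + 4 + 4 + 5 + 2 = 39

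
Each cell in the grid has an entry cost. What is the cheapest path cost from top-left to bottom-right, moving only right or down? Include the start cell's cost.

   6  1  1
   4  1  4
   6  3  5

Take (0,0)→(0,1)→(1,1)→(2,1)→(2,2) for a total of 6 + 1 + 1 + 3 + 5 = 16.
For comparison, the top-then-right route costs 17.

16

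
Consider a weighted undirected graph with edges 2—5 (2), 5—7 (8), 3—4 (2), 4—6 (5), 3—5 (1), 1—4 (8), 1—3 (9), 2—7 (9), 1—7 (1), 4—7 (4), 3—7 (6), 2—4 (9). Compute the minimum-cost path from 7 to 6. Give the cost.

9

A few of the 7→6 routes:
7→1→4→6: 1 + 8 + 5 = 14
7→1→3→4→6: 1 + 9 + 2 + 5 = 17
7→5→3→4→6: 8 + 1 + 2 + 5 = 16
7→4→6: 4 + 5 = 9
7→3→4→6: 6 + 2 + 5 = 13
7→2→5→3→4→6: 9 + 2 + 1 + 2 + 5 = 19
The minimum is 9.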